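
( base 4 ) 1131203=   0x1763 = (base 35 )4v2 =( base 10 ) 5987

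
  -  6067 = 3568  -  9635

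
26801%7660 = 3821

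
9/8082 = 1/898 = 0.00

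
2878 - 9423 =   -  6545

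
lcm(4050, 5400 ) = 16200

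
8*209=1672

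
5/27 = 5/27 = 0.19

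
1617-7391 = -5774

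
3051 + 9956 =13007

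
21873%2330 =903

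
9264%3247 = 2770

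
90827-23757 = 67070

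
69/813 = 23/271 = 0.08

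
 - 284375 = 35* ( - 8125 ) 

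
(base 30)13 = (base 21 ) 1c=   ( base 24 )19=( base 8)41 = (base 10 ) 33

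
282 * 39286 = 11078652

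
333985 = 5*66797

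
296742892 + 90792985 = 387535877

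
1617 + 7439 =9056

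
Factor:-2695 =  - 5^1*7^2*11^1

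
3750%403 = 123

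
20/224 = 5/56 = 0.09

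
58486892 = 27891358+30595534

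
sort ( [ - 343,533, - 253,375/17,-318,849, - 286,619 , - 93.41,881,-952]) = [ - 952, - 343,- 318, - 286, - 253, - 93.41, 375/17, 533,619, 849, 881 ]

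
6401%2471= 1459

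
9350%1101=542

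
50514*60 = 3030840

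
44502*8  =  356016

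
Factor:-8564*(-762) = 6525768 = 2^3*3^1*127^1*2141^1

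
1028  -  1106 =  - 78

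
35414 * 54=1912356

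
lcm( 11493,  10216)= 91944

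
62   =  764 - 702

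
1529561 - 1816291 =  - 286730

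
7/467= 7/467=   0.01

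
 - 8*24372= - 194976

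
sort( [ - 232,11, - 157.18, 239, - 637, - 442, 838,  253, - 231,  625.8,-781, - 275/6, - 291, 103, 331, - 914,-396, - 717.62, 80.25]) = [ - 914, - 781,-717.62, - 637, - 442, - 396, - 291, - 232, - 231, - 157.18, - 275/6,11,80.25,  103 , 239,  253, 331,625.8, 838]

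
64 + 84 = 148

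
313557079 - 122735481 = 190821598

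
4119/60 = 68 + 13/20= 68.65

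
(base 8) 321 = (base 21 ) 9k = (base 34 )65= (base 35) 5Y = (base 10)209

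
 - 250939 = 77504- 328443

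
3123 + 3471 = 6594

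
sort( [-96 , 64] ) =[-96,64]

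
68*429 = 29172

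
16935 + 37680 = 54615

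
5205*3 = 15615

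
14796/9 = 1644 = 1644.00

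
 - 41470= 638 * (-65)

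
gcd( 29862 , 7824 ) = 6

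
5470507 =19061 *287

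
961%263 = 172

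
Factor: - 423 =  - 3^2*47^1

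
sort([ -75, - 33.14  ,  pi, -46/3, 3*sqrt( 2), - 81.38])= [ -81.38,-75 , - 33.14,  -  46/3,pi,3 *sqrt ( 2 ) ] 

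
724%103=3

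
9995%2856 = 1427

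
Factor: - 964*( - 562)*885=479464680 = 2^3 *3^1*5^1*59^1*241^1 *281^1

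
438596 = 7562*58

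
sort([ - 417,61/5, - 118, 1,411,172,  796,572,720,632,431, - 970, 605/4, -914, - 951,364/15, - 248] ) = [-970,-951, - 914, - 417, - 248, - 118,1,61/5,364/15, 605/4,172, 411 , 431, 572, 632,  720,796]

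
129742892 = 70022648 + 59720244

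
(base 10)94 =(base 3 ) 10111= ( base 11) 86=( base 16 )5e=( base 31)31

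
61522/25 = 61522/25 = 2460.88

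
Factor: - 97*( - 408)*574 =22716624 =2^4*3^1 * 7^1*17^1*41^1*97^1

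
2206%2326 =2206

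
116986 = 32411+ 84575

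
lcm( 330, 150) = 1650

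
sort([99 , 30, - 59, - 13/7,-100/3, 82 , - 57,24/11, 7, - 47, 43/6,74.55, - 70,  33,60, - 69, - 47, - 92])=[ - 92,-70, - 69, - 59, - 57, - 47, - 47, - 100/3,- 13/7,24/11, 7,  43/6, 30, 33, 60,74.55,  82,  99]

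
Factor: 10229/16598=53/86 =2^( - 1)*43^ ( - 1)*53^1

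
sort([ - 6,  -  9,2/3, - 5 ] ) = [-9, - 6, - 5,2/3 ]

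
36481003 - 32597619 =3883384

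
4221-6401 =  - 2180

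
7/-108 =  - 1+101/108 =- 0.06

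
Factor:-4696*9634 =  - 2^4*587^1*4817^1=- 45241264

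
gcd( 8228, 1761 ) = 1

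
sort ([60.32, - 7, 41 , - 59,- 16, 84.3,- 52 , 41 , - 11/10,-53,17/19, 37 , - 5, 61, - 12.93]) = [-59,-53,-52 ,-16, - 12.93, - 7,- 5,  -  11/10, 17/19,37, 41, 41,60.32,61, 84.3]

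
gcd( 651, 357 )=21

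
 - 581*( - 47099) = 27364519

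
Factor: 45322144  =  2^5*7^1*19^1*23^1*463^1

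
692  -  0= 692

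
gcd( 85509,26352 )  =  27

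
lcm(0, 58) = 0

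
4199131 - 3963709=235422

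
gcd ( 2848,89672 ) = 8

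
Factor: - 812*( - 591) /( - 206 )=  - 239946/103 = - 2^1*3^1*7^1*29^1*103^( - 1 ) * 197^1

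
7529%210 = 179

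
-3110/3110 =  - 1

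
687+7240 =7927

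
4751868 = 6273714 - 1521846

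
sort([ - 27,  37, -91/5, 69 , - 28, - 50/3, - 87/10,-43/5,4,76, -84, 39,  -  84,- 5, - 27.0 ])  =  [ - 84, - 84, - 28, - 27,-27.0, - 91/5, - 50/3,  -  87/10, - 43/5, - 5,4,37,39,69,76 ] 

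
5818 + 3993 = 9811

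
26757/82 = 326 + 25/82=326.30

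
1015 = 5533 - 4518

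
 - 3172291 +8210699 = 5038408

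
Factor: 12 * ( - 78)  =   - 936 =-2^3*3^2*13^1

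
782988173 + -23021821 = 759966352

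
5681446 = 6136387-454941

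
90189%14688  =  2061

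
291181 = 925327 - 634146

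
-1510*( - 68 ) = 102680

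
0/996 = 0 = 0.00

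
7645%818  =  283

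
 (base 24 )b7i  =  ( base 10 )6522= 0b1100101111010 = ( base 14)253c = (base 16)197a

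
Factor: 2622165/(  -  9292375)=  - 524433/1858475  =  - 3^1 * 5^( - 2)*7^1*13^1*17^1*79^(-1 )*113^1 * 941^( - 1)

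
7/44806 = 7/44806=0.00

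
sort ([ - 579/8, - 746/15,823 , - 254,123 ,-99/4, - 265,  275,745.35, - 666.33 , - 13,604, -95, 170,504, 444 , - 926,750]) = [- 926, - 666.33, - 265, - 254,-95, - 579/8, - 746/15, - 99/4, - 13, 123,  170,275,444,  504,604,745.35 , 750,823 ] 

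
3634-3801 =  - 167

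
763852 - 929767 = - 165915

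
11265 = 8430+2835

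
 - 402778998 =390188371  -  792967369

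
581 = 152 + 429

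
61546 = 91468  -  29922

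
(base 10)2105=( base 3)2212222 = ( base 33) 1uq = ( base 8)4071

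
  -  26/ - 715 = 2/55 = 0.04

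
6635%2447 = 1741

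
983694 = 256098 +727596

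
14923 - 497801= - 482878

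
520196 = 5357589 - 4837393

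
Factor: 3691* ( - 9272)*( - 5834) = 199656701968 = 2^4*19^1*61^1*2917^1*3691^1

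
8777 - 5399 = 3378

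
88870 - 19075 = 69795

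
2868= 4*717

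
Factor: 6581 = 6581^1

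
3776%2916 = 860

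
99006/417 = 237 + 59/139 = 237.42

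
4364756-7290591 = - 2925835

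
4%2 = 0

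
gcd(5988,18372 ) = 12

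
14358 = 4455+9903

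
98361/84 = 32787/28 = 1170.96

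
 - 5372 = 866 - 6238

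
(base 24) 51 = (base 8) 171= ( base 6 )321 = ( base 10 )121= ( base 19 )67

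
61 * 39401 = 2403461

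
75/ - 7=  - 11 + 2/7 = - 10.71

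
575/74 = 7 + 57/74 = 7.77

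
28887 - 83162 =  - 54275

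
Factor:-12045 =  - 3^1*5^1 * 11^1*73^1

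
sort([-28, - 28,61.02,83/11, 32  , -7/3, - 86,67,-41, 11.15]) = [ - 86, - 41,  -  28, - 28,- 7/3,83/11,11.15, 32,61.02, 67]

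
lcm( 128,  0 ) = 0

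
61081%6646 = 1267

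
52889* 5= 264445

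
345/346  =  345/346 =1.00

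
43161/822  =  52 + 139/274  =  52.51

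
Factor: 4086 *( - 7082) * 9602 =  - 2^3*3^2*227^1*3541^1 * 4801^1 = -277853573304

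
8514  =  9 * 946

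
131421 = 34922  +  96499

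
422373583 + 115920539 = 538294122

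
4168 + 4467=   8635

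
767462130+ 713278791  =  1480740921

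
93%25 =18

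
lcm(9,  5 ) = 45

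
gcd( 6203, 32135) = 1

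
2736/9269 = 2736/9269  =  0.30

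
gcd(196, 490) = 98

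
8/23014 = 4/11507 =0.00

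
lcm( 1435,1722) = 8610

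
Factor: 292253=13^1*22481^1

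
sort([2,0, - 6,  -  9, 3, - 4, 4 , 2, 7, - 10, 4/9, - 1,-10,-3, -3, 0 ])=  [ - 10, - 10,-9,-6 , - 4, - 3,-3,-1,0  ,  0, 4/9,2, 2,3,4 , 7 ]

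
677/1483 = 677/1483 = 0.46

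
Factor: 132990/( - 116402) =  - 465/407 = -3^1*5^1*11^ (-1)*31^1*37^(  -  1)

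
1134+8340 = 9474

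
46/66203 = 46/66203=0.00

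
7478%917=142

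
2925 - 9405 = - 6480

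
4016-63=3953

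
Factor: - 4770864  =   - 2^4*3^2 * 7^1 * 4733^1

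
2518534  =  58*43423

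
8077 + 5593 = 13670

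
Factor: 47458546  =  2^1*1109^1*21397^1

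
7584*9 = 68256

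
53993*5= 269965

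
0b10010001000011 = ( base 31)9KE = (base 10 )9283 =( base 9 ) 13654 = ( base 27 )CJM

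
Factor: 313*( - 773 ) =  - 313^1*773^1 = - 241949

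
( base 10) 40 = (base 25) 1f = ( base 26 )1e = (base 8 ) 50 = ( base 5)130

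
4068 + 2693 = 6761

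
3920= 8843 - 4923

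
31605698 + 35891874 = 67497572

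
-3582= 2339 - 5921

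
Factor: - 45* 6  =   - 270  =  - 2^1 * 3^3*5^1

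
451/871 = 451/871 = 0.52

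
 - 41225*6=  - 247350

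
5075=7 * 725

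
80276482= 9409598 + 70866884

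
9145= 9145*1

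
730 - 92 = 638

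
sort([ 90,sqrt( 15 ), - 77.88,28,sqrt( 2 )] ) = [ - 77.88, sqrt( 2 ),sqrt(15),28,90]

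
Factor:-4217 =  - 4217^1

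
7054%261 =7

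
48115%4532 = 2795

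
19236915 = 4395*4377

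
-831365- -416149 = - 415216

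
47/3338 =47/3338 = 0.01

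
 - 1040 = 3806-4846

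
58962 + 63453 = 122415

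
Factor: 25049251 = 1039^1*24109^1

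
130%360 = 130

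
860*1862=1601320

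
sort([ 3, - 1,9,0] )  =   [ - 1, 0, 3, 9] 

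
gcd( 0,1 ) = 1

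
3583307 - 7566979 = -3983672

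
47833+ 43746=91579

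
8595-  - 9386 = 17981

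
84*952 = 79968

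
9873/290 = 9873/290 = 34.04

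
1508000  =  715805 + 792195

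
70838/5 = 70838/5  =  14167.60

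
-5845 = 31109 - 36954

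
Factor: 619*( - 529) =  - 23^2*619^1  =  - 327451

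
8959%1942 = 1191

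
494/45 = 10 + 44/45= 10.98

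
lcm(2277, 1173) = 38709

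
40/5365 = 8/1073= 0.01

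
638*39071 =24927298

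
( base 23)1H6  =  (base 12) 652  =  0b1110011110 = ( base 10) 926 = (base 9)1238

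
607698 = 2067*294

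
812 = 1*812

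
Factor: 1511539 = 1511539^1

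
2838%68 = 50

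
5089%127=9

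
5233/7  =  747 + 4/7 = 747.57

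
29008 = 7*4144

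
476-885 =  - 409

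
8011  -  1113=6898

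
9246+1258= 10504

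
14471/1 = 14471 = 14471.00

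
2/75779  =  2/75779  =  0.00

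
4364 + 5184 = 9548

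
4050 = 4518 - 468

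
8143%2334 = 1141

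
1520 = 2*760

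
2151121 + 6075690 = 8226811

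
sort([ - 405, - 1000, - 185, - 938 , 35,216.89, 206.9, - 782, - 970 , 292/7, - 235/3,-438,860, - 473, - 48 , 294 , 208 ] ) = [-1000, - 970 , - 938,-782, - 473, - 438, - 405,-185,  -  235/3  , - 48, 35, 292/7,206.9,208, 216.89,294,860] 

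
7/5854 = 7/5854 = 0.00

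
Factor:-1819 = -17^1*107^1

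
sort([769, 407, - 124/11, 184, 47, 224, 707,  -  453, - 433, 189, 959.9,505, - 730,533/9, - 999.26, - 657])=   [ - 999.26, - 730, -657, - 453,-433,  -  124/11, 47, 533/9, 184,189, 224,407, 505, 707, 769  ,  959.9]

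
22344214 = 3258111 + 19086103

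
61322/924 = 66+169/462 = 66.37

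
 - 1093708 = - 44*24857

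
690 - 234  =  456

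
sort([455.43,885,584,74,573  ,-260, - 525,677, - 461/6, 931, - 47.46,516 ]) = [ - 525, - 260, - 461/6,- 47.46,74,455.43,516,573,584, 677, 885,931]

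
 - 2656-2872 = -5528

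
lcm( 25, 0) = 0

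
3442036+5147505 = 8589541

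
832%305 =222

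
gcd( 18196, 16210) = 2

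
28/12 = 2 + 1/3 = 2.33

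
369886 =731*506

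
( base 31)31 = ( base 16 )5E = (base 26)3G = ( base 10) 94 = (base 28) 3a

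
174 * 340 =59160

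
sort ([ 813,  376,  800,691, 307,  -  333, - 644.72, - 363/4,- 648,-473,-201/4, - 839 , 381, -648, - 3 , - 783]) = [  -  839 ,-783,- 648, - 648, - 644.72,  -  473, - 333, - 363/4 , -201/4, - 3 , 307, 376, 381, 691, 800,813] 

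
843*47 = 39621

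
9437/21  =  449 + 8/21 =449.38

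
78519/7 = 11217=11217.00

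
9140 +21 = 9161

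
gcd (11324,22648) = 11324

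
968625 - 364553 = 604072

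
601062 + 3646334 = 4247396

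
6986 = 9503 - 2517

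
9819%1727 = 1184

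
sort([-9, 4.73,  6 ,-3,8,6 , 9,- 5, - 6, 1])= [ - 9, - 6  ,- 5, - 3, 1,4.73, 6,6,8,9 ]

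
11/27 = 11/27 = 0.41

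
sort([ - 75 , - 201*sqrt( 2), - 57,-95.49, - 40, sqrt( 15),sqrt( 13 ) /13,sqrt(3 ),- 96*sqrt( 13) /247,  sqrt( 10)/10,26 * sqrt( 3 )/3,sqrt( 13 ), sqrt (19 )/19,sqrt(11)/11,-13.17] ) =[ - 201  *  sqrt( 2 ), - 95.49,-75,-57,-40, - 13.17, - 96*sqrt( 13 )/247,  sqrt(19 )/19,sqrt( 13 )/13,sqrt(11 )/11,sqrt ( 10 )/10,sqrt( 3), sqrt (13 ), sqrt(15), 26 * sqrt(3)/3 ]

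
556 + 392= 948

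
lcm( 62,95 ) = 5890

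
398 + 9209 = 9607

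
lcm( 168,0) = 0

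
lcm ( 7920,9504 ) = 47520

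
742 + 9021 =9763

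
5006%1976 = 1054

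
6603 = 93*71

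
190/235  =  38/47 = 0.81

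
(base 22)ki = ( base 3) 121222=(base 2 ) 111001010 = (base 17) 19g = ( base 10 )458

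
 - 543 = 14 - 557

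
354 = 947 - 593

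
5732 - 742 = 4990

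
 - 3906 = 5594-9500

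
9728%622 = 398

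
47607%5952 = 5943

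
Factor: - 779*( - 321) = 3^1 * 19^1*41^1*107^1 = 250059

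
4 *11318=45272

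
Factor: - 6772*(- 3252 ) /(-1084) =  - 2^2 * 3^1*1693^1 = - 20316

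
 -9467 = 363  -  9830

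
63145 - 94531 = -31386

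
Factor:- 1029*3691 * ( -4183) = 3^1*7^3*47^1*89^1*3691^1 = 15887197137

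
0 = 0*37015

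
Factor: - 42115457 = -19^1*2216603^1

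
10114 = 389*26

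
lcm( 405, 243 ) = 1215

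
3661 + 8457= 12118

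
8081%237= 23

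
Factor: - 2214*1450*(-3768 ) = 2^5*3^4*5^2*29^1*41^1*157^1 = 12096410400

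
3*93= 279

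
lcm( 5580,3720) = 11160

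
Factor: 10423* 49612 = 2^2*7^1*79^1*157^1*1489^1 = 517105876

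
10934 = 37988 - 27054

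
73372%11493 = 4414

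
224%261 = 224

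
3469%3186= 283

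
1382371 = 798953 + 583418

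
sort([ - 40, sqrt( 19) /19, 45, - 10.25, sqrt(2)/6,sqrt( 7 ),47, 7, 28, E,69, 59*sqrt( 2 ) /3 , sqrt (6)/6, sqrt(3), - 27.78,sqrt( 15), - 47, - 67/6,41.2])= [ - 47, - 40, - 27.78, - 67/6 , - 10.25,sqrt( 19)/19,sqrt( 2 )/6, sqrt( 6) /6,sqrt(3 ), sqrt( 7 ),E,sqrt( 15),7,59*sqrt( 2)/3, 28,41.2,45,47,69 ]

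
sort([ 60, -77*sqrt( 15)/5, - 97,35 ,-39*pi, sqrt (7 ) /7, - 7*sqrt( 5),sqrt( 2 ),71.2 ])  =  [ - 39*pi,  -  97 , - 77 * sqrt( 15 )/5, - 7*sqrt(5 ),sqrt(7 )/7 , sqrt (2), 35, 60,71.2] 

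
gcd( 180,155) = 5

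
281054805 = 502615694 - 221560889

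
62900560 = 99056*635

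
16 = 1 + 15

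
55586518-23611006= 31975512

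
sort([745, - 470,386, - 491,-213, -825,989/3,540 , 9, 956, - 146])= [ - 825,  -  491, - 470, - 213, - 146, 9 , 989/3,386, 540, 745, 956 ] 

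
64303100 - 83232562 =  -18929462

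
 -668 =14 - 682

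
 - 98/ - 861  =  14/123 = 0.11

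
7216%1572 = 928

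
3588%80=68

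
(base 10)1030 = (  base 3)1102011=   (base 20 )2BA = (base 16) 406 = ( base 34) UA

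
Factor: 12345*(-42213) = -521119485 = - 3^2*5^1*823^1*14071^1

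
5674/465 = 12 + 94/465 = 12.20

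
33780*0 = 0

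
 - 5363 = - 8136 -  - 2773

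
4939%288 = 43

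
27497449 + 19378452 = 46875901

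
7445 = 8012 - 567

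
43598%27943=15655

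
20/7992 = 5/1998 = 0.00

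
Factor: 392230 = 2^1*5^1*61^1 *643^1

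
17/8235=17/8235  =  0.00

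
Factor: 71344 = 2^4*7^3*13^1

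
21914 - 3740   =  18174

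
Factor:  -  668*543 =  - 2^2*3^1*167^1 * 181^1 = -362724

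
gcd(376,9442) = 2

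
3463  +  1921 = 5384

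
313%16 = 9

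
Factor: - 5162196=  -  2^2*3^1*13^1*33091^1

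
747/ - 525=- 2  +  101/175 = -1.42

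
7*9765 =68355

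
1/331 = 1/331  =  0.00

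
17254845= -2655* (  -  6499)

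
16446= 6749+9697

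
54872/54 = 27436/27 =1016.15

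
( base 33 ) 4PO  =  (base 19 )E7I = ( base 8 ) 12125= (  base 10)5205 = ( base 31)5CS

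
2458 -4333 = - 1875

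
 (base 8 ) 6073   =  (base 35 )2JG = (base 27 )47q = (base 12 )198B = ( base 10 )3131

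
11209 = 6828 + 4381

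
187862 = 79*2378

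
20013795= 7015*2853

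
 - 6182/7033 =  - 6182/7033 = - 0.88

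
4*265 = 1060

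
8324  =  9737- 1413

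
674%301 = 72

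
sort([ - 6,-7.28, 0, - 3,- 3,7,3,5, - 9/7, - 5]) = [ - 7.28,- 6,-5, - 3, - 3 ,-9/7,0,3, 5,  7]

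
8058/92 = 87+ 27/46 = 87.59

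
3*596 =1788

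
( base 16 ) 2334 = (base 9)13323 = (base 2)10001100110100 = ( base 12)5270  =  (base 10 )9012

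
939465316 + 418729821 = 1358195137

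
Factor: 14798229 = 3^1*4932743^1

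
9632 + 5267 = 14899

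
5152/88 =58 + 6/11 = 58.55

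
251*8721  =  2188971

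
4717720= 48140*98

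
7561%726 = 301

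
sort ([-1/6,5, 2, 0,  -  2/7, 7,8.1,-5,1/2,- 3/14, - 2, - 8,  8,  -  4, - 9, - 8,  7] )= [-9 ,-8,-8, - 5,-4, - 2,  -  2/7 ,  -  3/14,  -  1/6,0, 1/2, 2, 5, 7,7,8,8.1]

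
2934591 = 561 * 5231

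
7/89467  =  1/12781 = 0.00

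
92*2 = 184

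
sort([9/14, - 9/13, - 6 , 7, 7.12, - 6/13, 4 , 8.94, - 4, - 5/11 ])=[ - 6, - 4, - 9/13, - 6/13, - 5/11,9/14 , 4, 7, 7.12, 8.94] 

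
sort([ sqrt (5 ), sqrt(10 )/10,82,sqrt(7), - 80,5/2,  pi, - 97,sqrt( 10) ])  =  [ - 97,  -  80,sqrt( 10)/10,sqrt( 5),5/2 , sqrt( 7 ),  pi, sqrt( 10 ), 82] 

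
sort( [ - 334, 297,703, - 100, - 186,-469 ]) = [ - 469, - 334, - 186, -100, 297,703]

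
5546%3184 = 2362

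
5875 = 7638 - 1763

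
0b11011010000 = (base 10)1744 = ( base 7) 5041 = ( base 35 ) 1ET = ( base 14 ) 8C8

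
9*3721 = 33489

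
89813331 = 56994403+32818928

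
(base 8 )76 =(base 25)2c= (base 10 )62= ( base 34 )1S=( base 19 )35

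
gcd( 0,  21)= 21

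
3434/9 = 381+5/9 = 381.56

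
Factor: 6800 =2^4  *5^2*17^1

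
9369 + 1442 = 10811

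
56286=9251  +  47035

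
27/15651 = 3/1739 =0.00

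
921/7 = 921/7 = 131.57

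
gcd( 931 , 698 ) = 1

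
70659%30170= 10319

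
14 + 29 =43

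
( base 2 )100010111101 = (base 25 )3ec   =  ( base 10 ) 2237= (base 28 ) 2NP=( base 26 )381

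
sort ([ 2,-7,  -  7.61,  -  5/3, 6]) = [  -  7.61,-7, - 5/3, 2,6 ] 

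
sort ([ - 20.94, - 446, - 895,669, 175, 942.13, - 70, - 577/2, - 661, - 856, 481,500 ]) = [ - 895,-856, - 661, - 446, - 577/2 , - 70, - 20.94,  175, 481 , 500, 669, 942.13] 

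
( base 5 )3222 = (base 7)1163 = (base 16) 1b5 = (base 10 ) 437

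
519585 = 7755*67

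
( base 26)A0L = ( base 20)gj1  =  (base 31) 71N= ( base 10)6781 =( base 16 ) 1A7D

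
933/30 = 311/10= 31.10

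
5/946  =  5/946 = 0.01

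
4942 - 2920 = 2022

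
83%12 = 11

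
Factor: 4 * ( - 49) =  - 196 = - 2^2*7^2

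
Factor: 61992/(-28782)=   -  2^2*7^1 * 13^( - 1 )= -  28/13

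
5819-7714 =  - 1895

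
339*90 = 30510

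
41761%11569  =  7054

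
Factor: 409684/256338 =204842/128169  =  2^1*3^( - 3 )*11^1*47^ ( - 1)*101^ ( - 1 )*9311^1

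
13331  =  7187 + 6144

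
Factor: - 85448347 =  - 85448347^1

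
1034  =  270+764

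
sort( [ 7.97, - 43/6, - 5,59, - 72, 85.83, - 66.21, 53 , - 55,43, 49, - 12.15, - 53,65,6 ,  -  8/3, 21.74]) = [- 72 , - 66.21 ,-55,  -  53, - 12.15,- 43/6, - 5, - 8/3,  6,7.97, 21.74,43, 49, 53 , 59 , 65, 85.83 ] 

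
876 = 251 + 625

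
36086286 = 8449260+27637026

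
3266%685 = 526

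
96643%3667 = 1301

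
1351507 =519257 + 832250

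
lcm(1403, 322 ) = 19642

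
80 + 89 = 169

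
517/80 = 517/80 = 6.46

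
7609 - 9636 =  - 2027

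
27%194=27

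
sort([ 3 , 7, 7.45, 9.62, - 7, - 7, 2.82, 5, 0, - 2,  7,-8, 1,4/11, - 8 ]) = [ - 8, - 8,- 7, - 7, - 2,0, 4/11,  1, 2.82,3 , 5, 7, 7, 7.45 , 9.62]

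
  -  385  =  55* ( - 7)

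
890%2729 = 890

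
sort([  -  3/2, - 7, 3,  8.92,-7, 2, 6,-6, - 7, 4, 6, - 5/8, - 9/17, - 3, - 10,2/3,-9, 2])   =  [  -  10, - 9, - 7 , - 7,  -  7, - 6,  -  3 ,-3/2, -5/8,  -  9/17, 2/3, 2, 2,3, 4,6, 6,  8.92] 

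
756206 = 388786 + 367420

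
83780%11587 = 2671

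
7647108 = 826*9258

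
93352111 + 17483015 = 110835126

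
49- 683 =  - 634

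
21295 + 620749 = 642044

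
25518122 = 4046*6307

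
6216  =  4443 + 1773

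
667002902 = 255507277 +411495625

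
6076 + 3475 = 9551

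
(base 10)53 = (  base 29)1O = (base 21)2b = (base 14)3B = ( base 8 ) 65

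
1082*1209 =1308138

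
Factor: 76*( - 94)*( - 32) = 2^8* 19^1*47^1  =  228608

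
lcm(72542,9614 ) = 797962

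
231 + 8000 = 8231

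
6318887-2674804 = 3644083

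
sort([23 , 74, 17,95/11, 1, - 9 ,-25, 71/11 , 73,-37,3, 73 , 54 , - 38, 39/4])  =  [-38 , - 37, - 25, - 9 , 1 , 3, 71/11, 95/11 , 39/4 , 17,  23,54,73,  73, 74]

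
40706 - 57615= - 16909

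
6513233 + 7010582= 13523815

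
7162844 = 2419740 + 4743104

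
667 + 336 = 1003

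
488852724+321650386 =810503110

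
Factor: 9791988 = 2^2*3^1*131^1*6229^1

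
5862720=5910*992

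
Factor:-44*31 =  - 1364 =- 2^2 *11^1*31^1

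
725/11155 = 145/2231  =  0.06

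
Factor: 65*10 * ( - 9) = - 2^1*3^2*5^2*13^1 = - 5850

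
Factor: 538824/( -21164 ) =-942/37 = - 2^1*3^1*37^( - 1 )*157^1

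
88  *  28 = 2464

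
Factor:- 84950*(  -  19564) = 2^3*5^2*67^1 *73^1*1699^1=1661961800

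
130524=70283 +60241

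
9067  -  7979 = 1088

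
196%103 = 93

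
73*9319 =680287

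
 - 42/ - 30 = 7/5 = 1.40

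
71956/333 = 71956/333 = 216.08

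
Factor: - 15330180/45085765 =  - 3066036/9017153 = - 2^2*3^1*19^(- 1)*193^(-1)*2459^( - 1 )*255503^1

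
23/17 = 1 + 6/17 = 1.35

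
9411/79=119 + 10/79 = 119.13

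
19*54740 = 1040060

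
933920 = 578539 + 355381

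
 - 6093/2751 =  - 3 + 720/917 = - 2.21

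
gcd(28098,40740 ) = 42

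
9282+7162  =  16444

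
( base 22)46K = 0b100000101000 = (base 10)2088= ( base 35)1on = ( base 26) 328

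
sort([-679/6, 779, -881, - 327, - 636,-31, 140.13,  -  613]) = [ -881,-636, - 613, - 327,-679/6, -31, 140.13,  779]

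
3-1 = 2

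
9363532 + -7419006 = 1944526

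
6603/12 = 2201/4 = 550.25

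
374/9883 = 374/9883 = 0.04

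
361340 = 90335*4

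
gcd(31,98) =1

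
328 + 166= 494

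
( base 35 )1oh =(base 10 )2082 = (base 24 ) 3ei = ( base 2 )100000100010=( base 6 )13350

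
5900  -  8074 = -2174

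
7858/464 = 3929/232 = 16.94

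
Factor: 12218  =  2^1*41^1*149^1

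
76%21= 13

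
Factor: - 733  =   - 733^1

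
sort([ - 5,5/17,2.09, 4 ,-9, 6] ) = [ -9, - 5 , 5/17, 2.09, 4,6]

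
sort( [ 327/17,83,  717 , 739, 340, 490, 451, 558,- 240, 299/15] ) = [ - 240,327/17,299/15, 83, 340, 451, 490, 558,  717,739] 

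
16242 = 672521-656279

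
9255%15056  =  9255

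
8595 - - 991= 9586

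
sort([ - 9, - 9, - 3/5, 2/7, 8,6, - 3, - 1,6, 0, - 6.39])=[ - 9,  -  9, - 6.39, - 3, - 1, - 3/5, 0, 2/7, 6,6, 8]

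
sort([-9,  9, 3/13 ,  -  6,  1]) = [ - 9, - 6,  3/13, 1, 9 ] 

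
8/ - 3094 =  - 1 + 1543/1547 = - 0.00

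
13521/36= 375 + 7/12  =  375.58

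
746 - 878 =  - 132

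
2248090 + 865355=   3113445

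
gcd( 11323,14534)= 169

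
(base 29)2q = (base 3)10010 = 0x54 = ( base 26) 36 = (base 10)84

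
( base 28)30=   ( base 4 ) 1110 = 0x54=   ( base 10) 84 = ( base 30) 2o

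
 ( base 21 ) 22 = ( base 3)1122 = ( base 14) 32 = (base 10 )44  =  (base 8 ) 54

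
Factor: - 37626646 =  - 2^1*311^1*60493^1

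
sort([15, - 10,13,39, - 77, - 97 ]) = [-97, - 77 , - 10,13,15, 39]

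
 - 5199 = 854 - 6053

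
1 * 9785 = 9785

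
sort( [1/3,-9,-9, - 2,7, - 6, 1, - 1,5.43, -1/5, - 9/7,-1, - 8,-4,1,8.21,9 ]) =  [ - 9, - 9, - 8, - 6, - 4, - 2, - 9/7, - 1,-1, - 1/5,  1/3,1 , 1,  5.43, 7,  8.21,9 ] 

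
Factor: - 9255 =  - 3^1*5^1*617^1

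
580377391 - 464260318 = 116117073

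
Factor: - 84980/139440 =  - 2^( - 2 )*3^( - 1)*83^ ( - 1)*607^1  =  - 607/996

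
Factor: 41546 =2^1*20773^1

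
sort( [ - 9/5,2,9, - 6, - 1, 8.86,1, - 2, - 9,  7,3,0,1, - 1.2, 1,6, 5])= [-9, - 6, - 2 , - 9/5, - 1.2,  -  1,0, 1,1, 1,2,3, 5,6,7,8.86,9 ]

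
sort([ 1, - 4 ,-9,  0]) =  [ - 9,  -  4, 0, 1]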